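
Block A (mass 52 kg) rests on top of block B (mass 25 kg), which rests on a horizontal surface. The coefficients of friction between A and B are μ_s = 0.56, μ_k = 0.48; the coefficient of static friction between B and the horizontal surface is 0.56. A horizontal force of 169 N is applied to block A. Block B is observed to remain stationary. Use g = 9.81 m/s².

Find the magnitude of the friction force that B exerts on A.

Normal force at the A–B interface: N₁ = m_A g = 510.1 N.
So the A–B interface can sustain at most μ_s N₁ = 285.7 N of static friction.
Since P = 169 N ≤ 285.7 N, A does not slip on B; friction on A equals P = 169 N.
B experiences an equal 169 N forward from A (third law). B is in equilibrium, so the floor supplies f₂ = 169 N of static friction (limit μ_s(m_A+m_B)g = 423 N, not exceeded).

f ≈ 169 N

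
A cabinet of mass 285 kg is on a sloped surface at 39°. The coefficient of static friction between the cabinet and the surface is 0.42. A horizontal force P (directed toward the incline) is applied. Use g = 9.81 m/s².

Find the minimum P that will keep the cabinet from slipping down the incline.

The cabinet tends to slide down (tan θ > μ_s), so at the point of impending slip friction acts up-slope at its limit: f = μ_s N.
Perpendicular to the incline: N = m g cos θ + P sin θ.
Along the incline: P cos θ + μ_s N = m g sin θ, i.e. P cos θ + μ_s (m g cos θ + P sin θ) = m g sin θ.
Solving, P (cos θ + μ_s sin θ) = m g (sin θ − μ_s cos θ), so P = 2800×0.3029/1.041 = 813 N.

P_min ≈ 813 N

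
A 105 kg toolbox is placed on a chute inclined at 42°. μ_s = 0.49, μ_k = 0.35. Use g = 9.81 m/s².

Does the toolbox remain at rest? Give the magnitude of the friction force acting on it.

f ≈ 268 N

N = m g cos θ = 765 N.
Down-slope weight component: m g sin θ = 689 N.
μ_s N = 375 N.
689 > 375 N, so it slides; kinetic friction f = μ_k N = 0.35×765 = 268 N.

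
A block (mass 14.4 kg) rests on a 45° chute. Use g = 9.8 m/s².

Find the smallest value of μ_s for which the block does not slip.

At the slip threshold m g sin θ = μ_s m g cos θ, so μ_s,min = tan θ.
μ_s,min = tan 45° = 1.

μ_s,min ≈ 1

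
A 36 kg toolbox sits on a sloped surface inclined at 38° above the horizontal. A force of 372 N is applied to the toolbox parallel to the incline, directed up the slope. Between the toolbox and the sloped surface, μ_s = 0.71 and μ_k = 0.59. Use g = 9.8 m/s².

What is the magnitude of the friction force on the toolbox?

Normal force: N = m g cos θ = 36 × 9.8 × cos 38° = 278 N.
The friction needed for equilibrium is m g sin θ − P = 217.2 − 372 = -154.8 N, measured positive up-slope.
Maximum static friction available: μ_s N = 0.71 × 278 = 197.4 N.
Since |-154.8| ≤ 197.4 N, no slip — friction simply equals what equilibrium demands.

f ≈ 155 N (down the incline)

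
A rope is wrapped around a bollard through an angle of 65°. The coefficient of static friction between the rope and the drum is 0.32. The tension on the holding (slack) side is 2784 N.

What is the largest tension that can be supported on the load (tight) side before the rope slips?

At impending slip the capstan equation gives T₂/T₁ = e^{μβ} with β in radians.
β = 65° × π/180 = 1.134 rad.
e^{μβ} = e^{0.32×1.134} = 1.438.
T₂ = T₁ · e^{μβ} = 2784 × 1.438 = 4000 N.

T_max ≈ 4000 N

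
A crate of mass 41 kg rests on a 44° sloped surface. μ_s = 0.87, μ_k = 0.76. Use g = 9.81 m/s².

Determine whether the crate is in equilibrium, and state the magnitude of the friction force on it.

N = m g cos θ = 289 N.
Down-slope weight component: m g sin θ = 279 N.
μ_s N = 252 N.
279 > 252 N, so it slides; kinetic friction f = μ_k N = 0.76×289 = 220 N.

f ≈ 220 N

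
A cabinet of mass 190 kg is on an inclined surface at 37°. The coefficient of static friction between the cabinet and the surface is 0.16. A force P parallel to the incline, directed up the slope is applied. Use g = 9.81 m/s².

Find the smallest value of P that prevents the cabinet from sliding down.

The cabinet tends to slide down (tan θ > μ_s), so at the point of impending slip friction acts up-slope at its limit: f = μ_s N.
P is parallel to the surface, so N = m g cos θ = 1490 N.
Along the incline: P + μ_s N = m g sin θ, so P = 1120 − 0.16×1490 = 884 N.

P_min ≈ 884 N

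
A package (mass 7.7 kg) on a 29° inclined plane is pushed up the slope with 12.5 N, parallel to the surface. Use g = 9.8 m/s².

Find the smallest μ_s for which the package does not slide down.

N = m g cos θ = 66 N.
Friction must make up the shortfall along the incline: f = m g sin θ − P = 36.58 − 12.5 = 24.08 N.
At the threshold f = μ_s N, so μ_s,min = 24.08/66 = 0.365.

μ_s,min ≈ 0.365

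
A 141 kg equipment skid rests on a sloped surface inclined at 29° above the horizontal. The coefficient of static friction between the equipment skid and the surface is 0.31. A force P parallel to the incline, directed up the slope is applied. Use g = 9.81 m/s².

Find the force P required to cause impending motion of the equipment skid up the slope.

At impending motion up the slope, friction acts down-slope at its limit: f = μ_s N.
P is parallel to the surface, so N = m g cos θ = 1210 N.
Along the incline: P = m g sin θ + μ_s N = 671 + 0.31×1210 = 1050 N.

P ≈ 1050 N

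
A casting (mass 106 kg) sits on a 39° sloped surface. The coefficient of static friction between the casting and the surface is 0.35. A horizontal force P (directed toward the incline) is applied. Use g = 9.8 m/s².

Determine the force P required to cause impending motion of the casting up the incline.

P ≈ 1680 N

At impending motion up the slope, friction acts down-slope at its limit: f = μ_s N.
Perpendicular to the incline: N = m g cos θ + P sin θ.
Along the incline: P cos θ = m g sin θ + μ_s N = m g sin θ + μ_s (m g cos θ + P sin θ).
Solving, P (cos θ − μ_s sin θ) = m g (sin θ + μ_s cos θ), so P = 106×9.8×(sin 39° + 0.35 cos 39°)/(cos 39° − 0.35 sin 39°) = 1040×0.9013/0.5569 = 1680 N.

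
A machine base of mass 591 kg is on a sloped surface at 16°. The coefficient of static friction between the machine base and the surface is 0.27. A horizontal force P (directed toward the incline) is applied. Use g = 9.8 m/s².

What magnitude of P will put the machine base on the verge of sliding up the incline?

P ≈ 3500 N

At impending motion up the slope, friction acts down-slope at its limit: f = μ_s N.
Perpendicular to the incline: N = m g cos θ + P sin θ.
Along the incline: P cos θ = m g sin θ + μ_s N = m g sin θ + μ_s (m g cos θ + P sin θ).
Solving, P (cos θ − μ_s sin θ) = m g (sin θ + μ_s cos θ), so P = 591×9.8×(sin 16° + 0.27 cos 16°)/(cos 16° − 0.27 sin 16°) = 5790×0.5352/0.8868 = 3500 N.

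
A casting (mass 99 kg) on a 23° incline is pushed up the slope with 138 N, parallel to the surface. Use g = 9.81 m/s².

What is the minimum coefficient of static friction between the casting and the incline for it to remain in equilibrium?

N = m g cos θ = 894 N.
Friction must make up the shortfall along the incline: f = m g sin θ − P = 379.5 − 138 = 241.5 N.
At the threshold f = μ_s N, so μ_s,min = 241.5/894 = 0.27.

μ_s,min ≈ 0.27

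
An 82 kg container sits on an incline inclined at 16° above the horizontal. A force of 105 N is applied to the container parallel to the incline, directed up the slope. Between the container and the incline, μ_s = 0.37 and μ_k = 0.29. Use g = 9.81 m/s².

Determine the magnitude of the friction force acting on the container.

Perpendicular to the surface, N = m g cos θ = 82·9.81·cos 16° = 773.3 N.
Parallel to the incline, ΣF = 0 gives f = m g sin θ − P = 221.7 − 105 = 116.7 N (up-slope positive).
Maximum static friction available: μ_s N = 0.37 × 773.3 = 286.1 N.
Since |116.7| ≤ 286.1 N, static friction is sufficient; f equals the required value, not μ_s N.

f ≈ 117 N (up the incline)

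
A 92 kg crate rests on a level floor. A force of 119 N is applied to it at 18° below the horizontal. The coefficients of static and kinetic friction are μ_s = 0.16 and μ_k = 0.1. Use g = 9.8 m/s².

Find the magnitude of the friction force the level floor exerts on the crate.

f ≈ 113 N

The vertical component of P adds to the normal force: N = m g + P sin α = 901.6 + 36.77 = 938.4 N.
For equilibrium, f = P cos α = 119×cos 18° = 113.2 N.
The static-friction limit is μ_s N = 150.1 N.
Since 113.2 N does not exceed the limit, the crate stays at rest and f = 113 N.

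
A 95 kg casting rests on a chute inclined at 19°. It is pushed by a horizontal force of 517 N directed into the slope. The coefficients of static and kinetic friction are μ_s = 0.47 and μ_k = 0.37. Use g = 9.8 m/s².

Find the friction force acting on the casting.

f ≈ 186 N (down the incline)

Normal direction: N = m g cos θ + P sin θ = 1049 N.
Parallel to the incline: P cos θ − m g sin θ = 488.8 − 303.1 = 185.7 N; the friction needed to balance this is 185.7 N acting down the slope.
Maximum static friction: μ_s N = 0.47 × 1049 = 492.8 N.
|f_req| = 185.7 ≤ 492.8 N → the casting is in equilibrium; friction equals the required value.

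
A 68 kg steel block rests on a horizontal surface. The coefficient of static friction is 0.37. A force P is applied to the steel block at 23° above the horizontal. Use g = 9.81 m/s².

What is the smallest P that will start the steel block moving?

P ≈ 232 N

N = m g − P sin α (the pull lifts the steel block).
At impending slip, P cos α = μ_s N = μ_s (m g − P sin α).
Solving: P (cos α + μ_s sin α) = μ_s m g → P = 0.37×667/(cos 23° + 0.37 sin 23°) = 247/1.065 = 232 N.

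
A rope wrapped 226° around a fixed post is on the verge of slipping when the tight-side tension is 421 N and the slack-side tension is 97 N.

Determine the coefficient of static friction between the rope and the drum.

μ ≈ 0.372

T₂/T₁ = e^{μβ} → μ = ln(T₂/T₁)/β.
β = 226° = 3.944 rad.
μ = ln(421/97)/3.944 = ln(4.34)/3.944 = 0.372.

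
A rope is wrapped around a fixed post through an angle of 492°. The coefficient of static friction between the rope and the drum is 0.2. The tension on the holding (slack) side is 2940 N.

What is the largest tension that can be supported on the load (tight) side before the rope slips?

T_max ≈ 16400 N

At impending slip the capstan equation gives T₂/T₁ = e^{μβ} with β in radians.
β = 492° × π/180 = 8.587 rad.
e^{μβ} = e^{0.2×8.587} = 5.57.
T₂ = T₁ · e^{μβ} = 2940 × 5.57 = 16400 N.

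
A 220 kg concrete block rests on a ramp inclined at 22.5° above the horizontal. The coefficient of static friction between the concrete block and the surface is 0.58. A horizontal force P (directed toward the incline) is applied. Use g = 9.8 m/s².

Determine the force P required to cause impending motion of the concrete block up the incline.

At impending motion up the slope, friction acts down-slope at its limit: f = μ_s N.
Perpendicular to the incline: N = m g cos θ + P sin θ.
Along the incline: P cos θ = m g sin θ + μ_s N = m g sin θ + μ_s (m g cos θ + P sin θ).
Solving, P (cos θ − μ_s sin θ) = m g (sin θ + μ_s cos θ), so P = 220×9.8×(sin 22.5° + 0.58 cos 22.5°)/(cos 22.5° − 0.58 sin 22.5°) = 2160×0.9185/0.7019 = 2820 N.

P ≈ 2820 N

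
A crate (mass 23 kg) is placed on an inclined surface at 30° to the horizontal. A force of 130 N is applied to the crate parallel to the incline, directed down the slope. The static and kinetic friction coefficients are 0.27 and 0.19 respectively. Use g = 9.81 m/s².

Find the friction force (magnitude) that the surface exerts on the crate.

Normal force: N = m g cos θ = 23 × 9.81 × cos 30° = 195.4 N.
The friction needed for equilibrium is m g sin θ + P = 112.8 + 130 = 242.8 N, measured positive up-slope.
The static-friction ceiling is μ_s N = 0.27 × 195.4 = 52.76 N.
Since |242.8| > 52.76 N, static friction cannot hold it; the crate slides down the incline and kinetic friction applies: f = μ_k N = 0.19 × 195.4 = 37.1 N.

f ≈ 37.1 N (up the incline)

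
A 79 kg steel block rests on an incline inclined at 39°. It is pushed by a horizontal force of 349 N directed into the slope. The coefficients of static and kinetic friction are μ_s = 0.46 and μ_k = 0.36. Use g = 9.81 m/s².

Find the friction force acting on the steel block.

f ≈ 216 N (up the incline)

Normal direction: N = m g cos θ + P sin θ = 821.9 N.
Parallel to the incline: P cos θ − m g sin θ = 271.2 − 487.7 = -216.5 N; the friction needed to balance this is 216.5 N acting up the slope.
Maximum static friction: μ_s N = 0.46 × 821.9 = 378.1 N.
Since 216.5 N is within the 378.1 N limit, the steel block stays put and friction is exactly 216 N.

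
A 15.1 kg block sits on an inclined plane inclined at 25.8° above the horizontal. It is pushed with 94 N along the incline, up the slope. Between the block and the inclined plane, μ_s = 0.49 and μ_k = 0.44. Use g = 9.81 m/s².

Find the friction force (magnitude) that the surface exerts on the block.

f ≈ 29.5 N (down the incline)

Perpendicular to the surface, N = m g cos θ = 15.1·9.81·cos 25.8° = 133.4 N.
For equilibrium along the incline the friction force must supply f = m g sin θ − P = 64.47 − 94 = -29.53 N (positive meaning up-slope).
Maximum static friction available: μ_s N = 0.49 × 133.4 = 65.35 N.
Since |-29.53| ≤ 65.35 N, the block remains in static equilibrium and friction takes exactly the required value.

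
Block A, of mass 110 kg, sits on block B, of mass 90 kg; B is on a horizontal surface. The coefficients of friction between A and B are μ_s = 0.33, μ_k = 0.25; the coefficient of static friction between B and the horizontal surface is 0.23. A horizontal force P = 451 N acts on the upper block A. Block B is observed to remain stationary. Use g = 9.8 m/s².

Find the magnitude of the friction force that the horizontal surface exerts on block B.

The normal force B exerts on A is simply A's weight, N₁ = 1078 N.
So the A–B interface can sustain at most μ_s N₁ = 355.7 N of static friction.
P = 451 N exceeds that limit, so A slips over B and the interface friction becomes kinetic: f₁ = μ_k N₁ = 0.25×1078 = 270 N.
By Newton's third law B feels 270 N forward from A. With B stationary, the floor's static friction on B balances it: f₂ = 270 N (well within μ_s(m_A+m_B)g = 450.8 N).

f ≈ 270 N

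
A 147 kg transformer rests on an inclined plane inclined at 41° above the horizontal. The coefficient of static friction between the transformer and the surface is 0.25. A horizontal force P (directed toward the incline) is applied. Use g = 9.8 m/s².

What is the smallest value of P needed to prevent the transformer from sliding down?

P_min ≈ 733 N

The transformer tends to slide down (tan θ > μ_s), so at the point of impending slip friction acts up-slope at its limit: f = μ_s N.
Perpendicular to the incline: N = m g cos θ + P sin θ.
Along the incline: P cos θ + μ_s N = m g sin θ, i.e. P cos θ + μ_s (m g cos θ + P sin θ) = m g sin θ.
Solving, P (cos θ + μ_s sin θ) = m g (sin θ − μ_s cos θ), so P = 1440×0.4674/0.9187 = 733 N.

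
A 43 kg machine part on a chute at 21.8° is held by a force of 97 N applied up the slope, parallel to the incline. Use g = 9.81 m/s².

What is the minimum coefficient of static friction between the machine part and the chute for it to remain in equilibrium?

N = m g cos θ = 391.7 N.
Friction must make up the shortfall along the incline: f = m g sin θ − P = 156.7 − 97 = 59.65 N.
At the threshold f = μ_s N, so μ_s,min = 59.65/391.7 = 0.152.

μ_s,min ≈ 0.152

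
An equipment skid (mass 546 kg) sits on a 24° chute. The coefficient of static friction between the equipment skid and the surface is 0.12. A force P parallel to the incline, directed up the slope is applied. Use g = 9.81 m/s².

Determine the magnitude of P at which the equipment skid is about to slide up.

At impending motion up the slope, friction acts down-slope at its limit: f = μ_s N.
P is parallel to the surface, so N = m g cos θ = 4890 N.
Along the incline: P = m g sin θ + μ_s N = 2180 + 0.12×4890 = 2770 N.

P ≈ 2770 N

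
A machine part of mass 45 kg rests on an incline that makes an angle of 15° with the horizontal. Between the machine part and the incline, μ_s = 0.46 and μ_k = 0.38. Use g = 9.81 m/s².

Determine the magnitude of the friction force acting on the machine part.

Perpendicular to the surface, N = m g cos θ = 45·9.81·cos 15° = 426.4 N.
For equilibrium along the incline, friction must balance the weight component: f = m g sin θ = 114.3 N up the slope.
Static friction can supply at most μ_s N = 196.1 N.
Since |114.3| ≤ 196.1 N, static friction is sufficient; f equals the required value, not μ_s N.

f ≈ 114 N (up the incline)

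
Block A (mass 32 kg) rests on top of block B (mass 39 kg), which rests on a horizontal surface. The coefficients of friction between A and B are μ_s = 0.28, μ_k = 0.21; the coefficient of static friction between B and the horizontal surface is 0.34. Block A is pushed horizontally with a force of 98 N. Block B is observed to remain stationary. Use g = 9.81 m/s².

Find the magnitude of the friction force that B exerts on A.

Between the blocks, N₁ = m_A g = 313.9 N.
Maximum static friction on A from B: μ_s N₁ = 0.28×313.9 = 87.9 N.
Since P = 98 N > 87.9 N, A slides on B; the A–B friction is kinetic: f₁ = μ_k N₁ = 0.21×313.9 = 65.9 N.
B experiences an equal 65.9 N forward from A (third law). B is in equilibrium, so the floor supplies f₂ = 65.9 N of static friction (limit μ_s(m_A+m_B)g = 236.8 N, not exceeded).

f ≈ 65.9 N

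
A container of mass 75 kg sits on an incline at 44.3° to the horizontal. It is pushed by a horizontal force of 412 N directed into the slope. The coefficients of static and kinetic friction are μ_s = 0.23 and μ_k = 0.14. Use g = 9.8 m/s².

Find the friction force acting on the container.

f ≈ 114 N (up the incline)

The horizontal push has a component P sin θ into the surface, so N = m g cos θ + P sin θ = 526 + 287.7 = 813.8 N.
Parallel to the incline: P cos θ − m g sin θ = 294.9 − 513.3 = -218.5 N; the friction needed to balance this is 218.5 N acting up the slope.
The limit of static friction is μ_s N = 187.2 N.
|f_req| = 218.5 > 187.2 N → the container slides down the incline; f = μ_k N = 0.14 × 813.8 = 114 N.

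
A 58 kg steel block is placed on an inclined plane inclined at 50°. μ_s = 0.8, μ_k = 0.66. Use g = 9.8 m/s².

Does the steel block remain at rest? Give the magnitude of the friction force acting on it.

f ≈ 241 N

N = m g cos θ = 365 N.
Down-slope weight component: m g sin θ = 435 N.
μ_s N = 292 N.
435 > 292 N, so it slides; kinetic friction f = μ_k N = 0.66×365 = 241 N.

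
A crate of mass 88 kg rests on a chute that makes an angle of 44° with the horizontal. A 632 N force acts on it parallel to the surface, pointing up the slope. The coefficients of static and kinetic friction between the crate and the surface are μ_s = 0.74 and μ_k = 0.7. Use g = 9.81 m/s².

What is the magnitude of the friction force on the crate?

Perpendicular to the surface, N = m g cos θ = 88·9.81·cos 44° = 621 N.
Parallel to the incline, ΣF = 0 gives f = m g sin θ − P = 599.7 − 632 = -32.32 N (up-slope positive).
The static-friction ceiling is μ_s N = 0.74 × 621 = 459.5 N.
Since |-32.32| ≤ 459.5 N, no slip — friction simply equals what equilibrium demands.

f ≈ 32.3 N (down the incline)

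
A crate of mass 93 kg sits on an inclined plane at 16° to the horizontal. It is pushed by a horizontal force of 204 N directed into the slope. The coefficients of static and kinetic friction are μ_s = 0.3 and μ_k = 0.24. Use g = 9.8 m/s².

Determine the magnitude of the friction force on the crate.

f ≈ 55.1 N (up the incline)

The horizontal push has a component P sin θ into the surface, so N = m g cos θ + P sin θ = 876.1 + 56.23 = 932.3 N.
Parallel to the incline: P cos θ − m g sin θ = 196.1 − 251.2 = -55.12 N; the friction needed to balance this is 55.12 N acting up the slope.
Maximum static friction: μ_s N = 0.3 × 932.3 = 279.7 N.
Since 55.12 N is within the 279.7 N limit, the crate stays put and friction is exactly 55.1 N.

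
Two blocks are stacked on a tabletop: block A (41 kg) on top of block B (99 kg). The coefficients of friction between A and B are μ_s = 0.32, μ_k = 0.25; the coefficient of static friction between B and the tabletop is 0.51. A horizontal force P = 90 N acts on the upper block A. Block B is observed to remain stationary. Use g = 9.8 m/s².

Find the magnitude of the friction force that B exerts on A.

Normal force at the A–B interface: N₁ = m_A g = 401.8 N.
Maximum static friction on A from B: μ_s N₁ = 0.32×401.8 = 128.6 N.
Since P = 90 N ≤ 128.6 N, A does not slip on B; friction on A equals P = 90 N.
By Newton's third law B feels 90 N forward from A. With B stationary, the floor's static friction on B balances it: f₂ = 90 N (well within μ_s(m_A+m_B)g = 699.7 N).

f ≈ 90 N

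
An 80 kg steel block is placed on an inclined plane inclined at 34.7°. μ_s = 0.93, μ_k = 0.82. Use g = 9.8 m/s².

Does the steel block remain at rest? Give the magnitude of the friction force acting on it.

f ≈ 446 N

N = m g cos θ = 645 N.
Down-slope weight component: m g sin θ = 446 N.
μ_s N = 599 N.
446 ≤ 599 N, so it stays put; friction = 446 N.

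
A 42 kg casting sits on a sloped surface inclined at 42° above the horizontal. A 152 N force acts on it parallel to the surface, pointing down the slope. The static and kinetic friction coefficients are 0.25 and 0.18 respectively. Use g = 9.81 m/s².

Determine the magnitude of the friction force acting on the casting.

f ≈ 55.1 N (up the incline)

The normal reaction is N = m g cos θ = 306.2 N.
The friction needed for equilibrium is m g sin θ + P = 275.7 + 152 = 427.7 N, measured positive up-slope.
The static-friction ceiling is μ_s N = 0.25 × 306.2 = 76.55 N.
|427.7| exceeds 76.55 N, so the casting slips down-slope; friction is kinetic, f = μ_k N = 0.18×306.2 = 55.1 N.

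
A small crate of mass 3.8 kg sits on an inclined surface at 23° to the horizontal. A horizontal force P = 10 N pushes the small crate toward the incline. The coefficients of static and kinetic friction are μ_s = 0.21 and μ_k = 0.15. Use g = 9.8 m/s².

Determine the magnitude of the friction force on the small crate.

f ≈ 5.35 N (up the incline)

Resolve perpendicular to the incline: N = m g cos θ + P sin θ = 3.8×9.8×cos 23° + 10×sin 23° = 38.19 N.
Along the incline, the net driving force (taking up-slope positive) is P cos θ − m g sin θ = 9.205 − 14.55 = -5.346 N, so equilibrium requires friction f = 5.346 N (up-slope).
Maximum static friction: μ_s N = 0.21 × 38.19 = 8.019 N.
|f_req| = 5.346 ≤ 8.019 N → the small crate is in equilibrium; friction equals the required value.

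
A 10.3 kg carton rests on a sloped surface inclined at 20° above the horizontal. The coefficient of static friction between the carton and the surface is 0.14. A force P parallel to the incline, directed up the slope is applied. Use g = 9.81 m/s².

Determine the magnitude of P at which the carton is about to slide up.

At impending motion up the slope, friction acts down-slope at its limit: f = μ_s N.
P is parallel to the surface, so N = m g cos θ = 94.9 N.
Along the incline: P = m g sin θ + μ_s N = 34.6 + 0.14×94.9 = 47.9 N.

P ≈ 47.9 N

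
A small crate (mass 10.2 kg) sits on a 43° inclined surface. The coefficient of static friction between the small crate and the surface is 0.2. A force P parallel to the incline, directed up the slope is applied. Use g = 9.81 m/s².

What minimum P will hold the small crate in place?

P_min ≈ 53.6 N

The small crate tends to slide down (tan θ > μ_s), so at the point of impending slip friction acts up-slope at its limit: f = μ_s N.
P is parallel to the surface, so N = m g cos θ = 73.2 N.
Along the incline: P + μ_s N = m g sin θ, so P = 68.2 − 0.2×73.2 = 53.6 N.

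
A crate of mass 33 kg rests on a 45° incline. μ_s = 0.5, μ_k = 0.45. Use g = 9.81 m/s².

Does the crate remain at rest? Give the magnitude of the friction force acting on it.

f ≈ 103 N

N = m g cos θ = 229 N.
Down-slope weight component: m g sin θ = 229 N.
μ_s N = 114 N.
229 > 114 N, so it slides; kinetic friction f = μ_k N = 0.45×229 = 103 N.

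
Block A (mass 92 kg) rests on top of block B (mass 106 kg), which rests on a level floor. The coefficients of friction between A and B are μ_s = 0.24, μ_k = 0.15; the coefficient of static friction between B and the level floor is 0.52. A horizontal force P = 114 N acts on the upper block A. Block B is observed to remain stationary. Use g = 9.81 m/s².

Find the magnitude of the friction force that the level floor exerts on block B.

The normal force B exerts on A is simply A's weight, N₁ = 902.5 N.
Maximum static friction on A from B: μ_s N₁ = 0.24×902.5 = 216.6 N.
Since P = 114 N ≤ 216.6 N, A does not slip on B; friction on A equals P = 114 N.
By Newton's third law B feels 114 N forward from A. With B stationary, the floor's static friction on B balances it: f₂ = 114 N (well within μ_s(m_A+m_B)g = 1010 N).

f ≈ 114 N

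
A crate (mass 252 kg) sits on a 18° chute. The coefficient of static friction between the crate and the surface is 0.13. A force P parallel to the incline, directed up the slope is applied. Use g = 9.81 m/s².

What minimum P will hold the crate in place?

The crate tends to slide down (tan θ > μ_s), so at the point of impending slip friction acts up-slope at its limit: f = μ_s N.
P is parallel to the surface, so N = m g cos θ = 2350 N.
Along the incline: P + μ_s N = m g sin θ, so P = 764 − 0.13×2350 = 458 N.

P_min ≈ 458 N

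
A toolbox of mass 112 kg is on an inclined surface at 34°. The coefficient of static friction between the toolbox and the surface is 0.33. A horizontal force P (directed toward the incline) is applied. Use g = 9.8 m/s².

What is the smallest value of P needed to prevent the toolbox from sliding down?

P_min ≈ 309 N

The toolbox tends to slide down (tan θ > μ_s), so at the point of impending slip friction acts up-slope at its limit: f = μ_s N.
Perpendicular to the incline: N = m g cos θ + P sin θ.
Along the incline: P cos θ + μ_s N = m g sin θ, i.e. P cos θ + μ_s (m g cos θ + P sin θ) = m g sin θ.
Solving, P (cos θ + μ_s sin θ) = m g (sin θ − μ_s cos θ), so P = 1100×0.2856/1.014 = 309 N.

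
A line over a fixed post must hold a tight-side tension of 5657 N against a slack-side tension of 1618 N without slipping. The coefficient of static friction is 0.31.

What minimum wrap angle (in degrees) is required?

T₂/T₁ = e^{μβ} → β = ln(T₂/T₁)/μ.
β = ln(5657/1618)/0.31 = 1.252/0.31 = 4.038 rad.
In degrees: β = 4.038 × 180/π = 231°.

β_min ≈ 231°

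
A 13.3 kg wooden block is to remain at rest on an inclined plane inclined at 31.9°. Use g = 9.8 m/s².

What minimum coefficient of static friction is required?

At the slip threshold m g sin θ = μ_s m g cos θ, so μ_s,min = tan θ.
μ_s,min = tan 31.9° = 0.622.

μ_s,min ≈ 0.622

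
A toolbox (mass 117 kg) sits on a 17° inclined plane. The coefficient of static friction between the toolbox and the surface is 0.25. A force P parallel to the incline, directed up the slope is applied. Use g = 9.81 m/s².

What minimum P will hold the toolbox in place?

The toolbox tends to slide down (tan θ > μ_s), so at the point of impending slip friction acts up-slope at its limit: f = μ_s N.
P is parallel to the surface, so N = m g cos θ = 1100 N.
Along the incline: P + μ_s N = m g sin θ, so P = 336 − 0.25×1100 = 61.2 N.

P_min ≈ 61.2 N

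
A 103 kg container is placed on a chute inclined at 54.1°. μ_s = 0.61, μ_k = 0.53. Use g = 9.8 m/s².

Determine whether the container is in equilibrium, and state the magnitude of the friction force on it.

f ≈ 314 N

N = m g cos θ = 592 N.
Down-slope weight component: m g sin θ = 818 N.
μ_s N = 361 N.
818 > 361 N, so it slides; kinetic friction f = μ_k N = 0.53×592 = 314 N.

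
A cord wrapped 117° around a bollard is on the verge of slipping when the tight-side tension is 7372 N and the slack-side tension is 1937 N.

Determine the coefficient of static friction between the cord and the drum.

T₂/T₁ = e^{μβ} → μ = ln(T₂/T₁)/β.
β = 117° = 2.042 rad.
μ = ln(7372/1937)/2.042 = ln(3.806)/2.042 = 0.655.

μ ≈ 0.655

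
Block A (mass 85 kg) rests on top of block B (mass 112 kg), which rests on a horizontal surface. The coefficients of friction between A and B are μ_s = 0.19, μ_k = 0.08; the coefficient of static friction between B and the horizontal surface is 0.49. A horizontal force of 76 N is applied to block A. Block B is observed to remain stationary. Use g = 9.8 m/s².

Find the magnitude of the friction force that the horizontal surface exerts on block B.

f ≈ 76 N

The normal force B exerts on A is simply A's weight, N₁ = 833 N.
Maximum static friction on A from B: μ_s N₁ = 0.19×833 = 158.3 N.
P = 76 N is within that limit, so A and B move together (both at rest); the A–B friction is simply f₁ = P = 76 N.
By Newton's third law B feels 76 N forward from A. With B stationary, the floor's static friction on B balances it: f₂ = 76 N (well within μ_s(m_A+m_B)g = 946 N).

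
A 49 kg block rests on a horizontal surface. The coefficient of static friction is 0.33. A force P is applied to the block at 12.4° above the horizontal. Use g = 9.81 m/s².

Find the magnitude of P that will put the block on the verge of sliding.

P ≈ 151 N

N = m g − P sin α (the pull lifts the block).
At impending slip, P cos α = μ_s N = μ_s (m g − P sin α).
Solving: P (cos α + μ_s sin α) = μ_s m g → P = 0.33×481/(cos 12.4° + 0.33 sin 12.4°) = 159/1.048 = 151 N.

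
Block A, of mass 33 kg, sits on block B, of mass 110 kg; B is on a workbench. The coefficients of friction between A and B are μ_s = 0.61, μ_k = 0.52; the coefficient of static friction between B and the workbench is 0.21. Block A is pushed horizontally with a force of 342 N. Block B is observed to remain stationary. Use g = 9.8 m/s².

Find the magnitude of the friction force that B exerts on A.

Normal force at the A–B interface: N₁ = m_A g = 323.4 N.
So the A–B interface can sustain at most μ_s N₁ = 197.3 N of static friction.
Since P = 342 N > 197.3 N, A slides on B; the A–B friction is kinetic: f₁ = μ_k N₁ = 0.52×323.4 = 168 N.
B experiences an equal 168 N forward from A (third law). B is in equilibrium, so the floor supplies f₂ = 168 N of static friction (limit μ_s(m_A+m_B)g = 294.3 N, not exceeded).

f ≈ 168 N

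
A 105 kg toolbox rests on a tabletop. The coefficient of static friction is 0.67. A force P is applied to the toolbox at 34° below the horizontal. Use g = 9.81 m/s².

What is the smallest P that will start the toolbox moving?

P ≈ 1520 N

N = m g + P sin α (the push presses the toolbox into the tabletop).
At impending slip, P cos α = μ_s N = μ_s (m g + P sin α).
Solving: P (cos α − μ_s sin α) = μ_s m g → P = 0.67×1030/(cos 34° − 0.67 sin 34°) = 690/0.4544 = 1520 N.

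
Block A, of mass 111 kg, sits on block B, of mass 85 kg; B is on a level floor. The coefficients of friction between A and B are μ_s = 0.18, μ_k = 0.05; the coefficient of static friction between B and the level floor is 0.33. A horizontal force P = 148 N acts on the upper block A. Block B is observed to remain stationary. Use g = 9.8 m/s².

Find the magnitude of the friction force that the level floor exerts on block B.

f ≈ 148 N

Between the blocks, N₁ = m_A g = 1088 N.
So the A–B interface can sustain at most μ_s N₁ = 195.8 N of static friction.
Since P = 148 N ≤ 195.8 N, A does not slip on B; friction on A equals P = 148 N.
B experiences an equal 148 N forward from A (third law). B is in equilibrium, so the floor supplies f₂ = 148 N of static friction (limit μ_s(m_A+m_B)g = 633.9 N, not exceeded).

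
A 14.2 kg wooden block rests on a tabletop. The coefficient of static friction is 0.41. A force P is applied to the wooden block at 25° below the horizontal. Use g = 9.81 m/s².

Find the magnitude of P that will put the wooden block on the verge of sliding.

P ≈ 77.9 N

N = m g + P sin α (the push presses the wooden block into the tabletop).
At impending slip, P cos α = μ_s N = μ_s (m g + P sin α).
Solving: P (cos α − μ_s sin α) = μ_s m g → P = 0.41×139/(cos 25° − 0.41 sin 25°) = 57.1/0.733 = 77.9 N.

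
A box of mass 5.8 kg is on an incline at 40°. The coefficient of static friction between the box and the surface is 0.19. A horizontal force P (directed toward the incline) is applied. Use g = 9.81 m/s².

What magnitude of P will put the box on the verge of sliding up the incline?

P ≈ 69.7 N

At impending motion up the slope, friction acts down-slope at its limit: f = μ_s N.
Perpendicular to the incline: N = m g cos θ + P sin θ.
Along the incline: P cos θ = m g sin θ + μ_s N = m g sin θ + μ_s (m g cos θ + P sin θ).
Solving, P (cos θ − μ_s sin θ) = m g (sin θ + μ_s cos θ), so P = 5.8×9.81×(sin 40° + 0.19 cos 40°)/(cos 40° − 0.19 sin 40°) = 56.9×0.7883/0.6439 = 69.7 N.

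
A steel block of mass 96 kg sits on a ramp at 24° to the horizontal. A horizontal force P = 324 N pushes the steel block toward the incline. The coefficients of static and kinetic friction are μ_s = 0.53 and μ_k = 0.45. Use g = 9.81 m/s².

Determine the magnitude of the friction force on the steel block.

f ≈ 87.1 N (up the incline)

The horizontal push has a component P sin θ into the surface, so N = m g cos θ + P sin θ = 860.3 + 131.8 = 992.1 N.
Parallel to the incline: P cos θ − m g sin θ = 296 − 383 = -87.06 N; the friction needed to balance this is 87.06 N acting up the slope.
The limit of static friction is μ_s N = 525.8 N.
|f_req| = 87.06 ≤ 525.8 N → the steel block is in equilibrium; friction equals the required value.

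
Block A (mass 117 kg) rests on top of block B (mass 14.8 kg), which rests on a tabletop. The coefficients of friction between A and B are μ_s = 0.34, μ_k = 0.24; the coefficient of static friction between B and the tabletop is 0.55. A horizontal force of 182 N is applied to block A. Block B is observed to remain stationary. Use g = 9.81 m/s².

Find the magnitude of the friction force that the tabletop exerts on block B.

The normal force B exerts on A is simply A's weight, N₁ = 1148 N.
Maximum static friction on A from B: μ_s N₁ = 0.34×1148 = 390.2 N.
Since P = 182 N ≤ 390.2 N, A does not slip on B; friction on A equals P = 182 N.
By Newton's third law B feels 182 N forward from A. With B stationary, the floor's static friction on B balances it: f₂ = 182 N (well within μ_s(m_A+m_B)g = 711.1 N).

f ≈ 182 N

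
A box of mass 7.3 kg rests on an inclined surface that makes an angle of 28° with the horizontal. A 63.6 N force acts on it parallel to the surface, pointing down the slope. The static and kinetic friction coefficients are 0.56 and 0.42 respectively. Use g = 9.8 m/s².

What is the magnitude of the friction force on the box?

Normal force: N = m g cos θ = 7.3 × 9.8 × cos 28° = 63.17 N.
For equilibrium along the incline the friction force must supply f = m g sin θ + P = 33.59 + 63.6 = 97.19 N (positive meaning up-slope).
Maximum static friction available: μ_s N = 0.56 × 63.17 = 35.37 N.
|97.19| exceeds 35.37 N, so the box slips down-slope; friction is kinetic, f = μ_k N = 0.42×63.17 = 26.5 N.

f ≈ 26.5 N (up the incline)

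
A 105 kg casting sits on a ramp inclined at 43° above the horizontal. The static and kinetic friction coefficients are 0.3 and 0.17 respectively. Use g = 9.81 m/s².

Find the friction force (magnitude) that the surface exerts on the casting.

f ≈ 128 N (up the incline)

Perpendicular to the surface, N = m g cos θ = 105·9.81·cos 43° = 753.3 N.
For equilibrium along the incline, friction must balance the weight component: f = m g sin θ = 702.5 N up the slope.
Maximum static friction available: μ_s N = 0.3 × 753.3 = 226 N.
Since |702.5| > 226 N, static friction cannot hold it; the casting slides down the incline and kinetic friction applies: f = μ_k N = 0.17 × 753.3 = 128 N.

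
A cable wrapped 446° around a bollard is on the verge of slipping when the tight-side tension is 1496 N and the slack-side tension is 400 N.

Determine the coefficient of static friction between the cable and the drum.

μ ≈ 0.169

T₂/T₁ = e^{μβ} → μ = ln(T₂/T₁)/β.
β = 446° = 7.784 rad.
μ = ln(1496/400)/7.784 = ln(3.74)/7.784 = 0.169.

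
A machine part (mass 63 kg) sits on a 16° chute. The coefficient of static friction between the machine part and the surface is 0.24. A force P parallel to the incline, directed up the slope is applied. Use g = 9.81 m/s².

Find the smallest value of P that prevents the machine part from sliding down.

The machine part tends to slide down (tan θ > μ_s), so at the point of impending slip friction acts up-slope at its limit: f = μ_s N.
P is parallel to the surface, so N = m g cos θ = 594 N.
Along the incline: P + μ_s N = m g sin θ, so P = 170 − 0.24×594 = 27.8 N.

P_min ≈ 27.8 N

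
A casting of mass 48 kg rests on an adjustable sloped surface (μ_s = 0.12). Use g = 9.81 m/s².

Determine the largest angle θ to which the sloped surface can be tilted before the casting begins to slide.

At the slip threshold, m g sin θ = μ_s · m g cos θ, so tan θ = μ_s.
θ_max = arctan(0.12) = 6.84°.

θ_max ≈ 6.84°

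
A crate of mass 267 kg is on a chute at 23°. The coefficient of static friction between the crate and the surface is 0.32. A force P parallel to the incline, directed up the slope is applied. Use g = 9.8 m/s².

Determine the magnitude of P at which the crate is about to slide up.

At impending motion up the slope, friction acts down-slope at its limit: f = μ_s N.
P is parallel to the surface, so N = m g cos θ = 2410 N.
Along the incline: P = m g sin θ + μ_s N = 1020 + 0.32×2410 = 1790 N.

P ≈ 1790 N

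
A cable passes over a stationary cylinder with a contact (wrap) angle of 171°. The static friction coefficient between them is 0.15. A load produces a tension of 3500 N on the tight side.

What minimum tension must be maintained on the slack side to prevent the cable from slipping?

Capstan equation at impending slip: T_tight/T_slack = e^{μβ}.
β = 171° = 2.985 rad; e^{μβ} = e^{0.15×2.985} = 1.565.
T_slack = T_tight / e^{μβ} = 3500 / 1.565 = 2240 N.

T_min ≈ 2240 N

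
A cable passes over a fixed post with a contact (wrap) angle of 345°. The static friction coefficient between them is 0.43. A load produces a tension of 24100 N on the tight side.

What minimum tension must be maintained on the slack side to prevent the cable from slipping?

T_min ≈ 1810 N

Capstan equation at impending slip: T_tight/T_slack = e^{μβ}.
β = 345° = 6.021 rad; e^{μβ} = e^{0.43×6.021} = 13.32.
T_slack = T_tight / e^{μβ} = 24100 / 13.32 = 1810 N.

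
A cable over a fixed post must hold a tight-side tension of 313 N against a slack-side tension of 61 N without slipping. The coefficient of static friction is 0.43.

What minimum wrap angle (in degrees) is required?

β_min ≈ 218°

T₂/T₁ = e^{μβ} → β = ln(T₂/T₁)/μ.
β = ln(313/61)/0.43 = 1.635/0.43 = 3.803 rad.
In degrees: β = 3.803 × 180/π = 218°.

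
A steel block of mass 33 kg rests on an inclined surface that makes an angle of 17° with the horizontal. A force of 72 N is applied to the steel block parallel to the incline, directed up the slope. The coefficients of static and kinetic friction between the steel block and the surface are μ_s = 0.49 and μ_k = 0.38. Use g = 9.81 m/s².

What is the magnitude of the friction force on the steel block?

Normal force: N = m g cos θ = 33 × 9.81 × cos 17° = 309.6 N.
Parallel to the incline, ΣF = 0 gives f = m g sin θ − P = 94.65 − 72 = 22.65 N (up-slope positive).
The static-friction ceiling is μ_s N = 0.49 × 309.6 = 151.7 N.
Since |22.65| ≤ 151.7 N, the steel block remains in static equilibrium and friction takes exactly the required value.

f ≈ 22.6 N (up the incline)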